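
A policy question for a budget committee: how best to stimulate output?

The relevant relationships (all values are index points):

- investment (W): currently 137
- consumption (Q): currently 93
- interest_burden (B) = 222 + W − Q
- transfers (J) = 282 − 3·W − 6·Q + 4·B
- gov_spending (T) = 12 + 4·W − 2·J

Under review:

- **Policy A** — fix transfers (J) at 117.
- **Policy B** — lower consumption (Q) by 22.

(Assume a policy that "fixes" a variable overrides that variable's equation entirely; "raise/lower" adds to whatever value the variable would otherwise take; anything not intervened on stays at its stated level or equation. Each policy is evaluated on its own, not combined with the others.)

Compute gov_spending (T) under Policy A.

Policy A (J := 117):
  W = 137
  Q = 93
  B = 222 + 137 − 93 = 266
  J = 117
  T = 12 + 4·137 − 2·117 = 326

326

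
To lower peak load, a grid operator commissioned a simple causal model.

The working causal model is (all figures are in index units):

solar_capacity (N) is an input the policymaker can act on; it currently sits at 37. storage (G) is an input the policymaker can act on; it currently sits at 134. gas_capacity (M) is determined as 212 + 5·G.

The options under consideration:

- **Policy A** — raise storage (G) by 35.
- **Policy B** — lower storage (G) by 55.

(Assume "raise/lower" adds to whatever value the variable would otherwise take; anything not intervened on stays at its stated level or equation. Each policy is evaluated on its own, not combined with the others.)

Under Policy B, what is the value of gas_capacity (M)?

607

Policy B (G − 55):
  G = 134 − 55 = 79
  M = 212 + 5·79 = 607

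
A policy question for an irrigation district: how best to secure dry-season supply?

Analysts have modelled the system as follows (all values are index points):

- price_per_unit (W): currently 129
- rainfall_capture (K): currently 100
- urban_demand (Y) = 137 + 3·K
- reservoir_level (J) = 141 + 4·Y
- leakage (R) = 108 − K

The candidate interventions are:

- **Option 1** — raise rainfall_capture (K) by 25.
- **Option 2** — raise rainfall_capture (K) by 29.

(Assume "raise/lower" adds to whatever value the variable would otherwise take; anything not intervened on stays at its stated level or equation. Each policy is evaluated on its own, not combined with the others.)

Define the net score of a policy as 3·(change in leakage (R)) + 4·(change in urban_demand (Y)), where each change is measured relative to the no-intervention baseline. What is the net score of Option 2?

Baseline:
  K = 100
  Y = 137 + 3·100 = 437
  R = 108 − 100 = 8
Option 2 (K + 29):
  K = 100 + 29 = 129
  Y = 137 + 3·129 = 524
  R = 108 − 129 = -21
ΔR = -21 − 8 = -29; ΔY = 524 − 437 = 87
Score = 3·(-29) + 4·87 = 261

261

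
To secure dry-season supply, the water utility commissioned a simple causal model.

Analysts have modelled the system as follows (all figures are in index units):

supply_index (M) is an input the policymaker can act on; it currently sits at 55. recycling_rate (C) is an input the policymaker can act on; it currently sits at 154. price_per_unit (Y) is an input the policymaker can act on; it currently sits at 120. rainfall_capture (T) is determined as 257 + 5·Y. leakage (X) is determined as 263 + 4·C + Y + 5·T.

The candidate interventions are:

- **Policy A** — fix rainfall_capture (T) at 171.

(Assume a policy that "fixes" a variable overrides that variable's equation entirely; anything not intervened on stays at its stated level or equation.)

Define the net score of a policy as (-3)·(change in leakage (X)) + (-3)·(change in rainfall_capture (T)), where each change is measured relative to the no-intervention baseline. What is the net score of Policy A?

Baseline:
  C = 154
  Y = 120
  T = 257 + 5·120 = 857
  X = 263 + 4·154 + 120 + 5·857 = 5284
Policy A (T := 171):
  C = 154
  Y = 120
  T = 171
  X = 263 + 4·154 + 120 + 5·171 = 1854
ΔX = 1854 − 5284 = -3430; ΔT = 171 − 857 = -686
Score = (-3)·(-3430) + (-3)·(-686) = 12348

12348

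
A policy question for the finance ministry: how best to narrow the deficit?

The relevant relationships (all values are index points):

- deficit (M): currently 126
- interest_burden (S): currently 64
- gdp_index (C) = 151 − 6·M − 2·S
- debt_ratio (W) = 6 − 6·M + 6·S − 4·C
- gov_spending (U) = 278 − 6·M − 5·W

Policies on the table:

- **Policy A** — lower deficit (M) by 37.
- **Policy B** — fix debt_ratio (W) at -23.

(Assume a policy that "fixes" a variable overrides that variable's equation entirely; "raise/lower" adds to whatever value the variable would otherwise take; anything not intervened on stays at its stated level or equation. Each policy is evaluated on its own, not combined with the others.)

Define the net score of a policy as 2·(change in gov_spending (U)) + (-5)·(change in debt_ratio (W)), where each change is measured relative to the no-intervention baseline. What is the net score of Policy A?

10434

Baseline:
  M = 126
  S = 64
  C = 151 − 6·126 − 2·64 = -733
  W = 6 − 6·126 + 6·64 − 4·(-733) = 2566
  U = 278 − 6·126 − 5·2566 = -13308
Policy A (M − 37):
  M = 126 − 37 = 89
  S = 64
  C = 151 − 6·89 − 2·64 = -511
  W = 6 − 6·89 + 6·64 − 4·(-511) = 1900
  U = 278 − 6·89 − 5·1900 = -9756
ΔU = -9756 − (-13308) = 3552; ΔW = 1900 − 2566 = -666
Score = 2·3552 + (-5)·(-666) = 10434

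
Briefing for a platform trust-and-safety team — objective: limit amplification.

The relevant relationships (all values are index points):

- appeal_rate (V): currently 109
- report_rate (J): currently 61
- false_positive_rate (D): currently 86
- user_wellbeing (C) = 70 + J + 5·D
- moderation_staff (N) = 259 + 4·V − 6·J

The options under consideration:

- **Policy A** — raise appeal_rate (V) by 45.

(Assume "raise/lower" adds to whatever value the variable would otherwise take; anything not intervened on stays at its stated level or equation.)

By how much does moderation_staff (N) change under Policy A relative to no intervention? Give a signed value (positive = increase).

Baseline:
  V = 109
  J = 61
  N = 259 + 4·109 − 6·61 = 329
Policy A (V + 45):
  V = 109 + 45 = 154
  J = 61
  N = 259 + 4·154 − 6·61 = 509
Change in N: 509 − 329 = 180

180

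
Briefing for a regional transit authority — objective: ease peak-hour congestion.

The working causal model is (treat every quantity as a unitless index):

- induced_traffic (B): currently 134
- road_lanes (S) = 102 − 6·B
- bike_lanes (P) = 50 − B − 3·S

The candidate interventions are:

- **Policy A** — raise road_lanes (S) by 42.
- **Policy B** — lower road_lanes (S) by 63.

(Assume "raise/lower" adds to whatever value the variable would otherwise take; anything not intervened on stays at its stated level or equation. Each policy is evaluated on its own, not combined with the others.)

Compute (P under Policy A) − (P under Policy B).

Policy A (S + 42):
  B = 134
  S = 102 − 6·134 (+42 from intervention) = -660
  P = 50 − 134 − 3·(-660) = 1896
Policy B (S − 63):
  B = 134
  S = 102 − 6·134 (−63 from intervention) = -765
  P = 50 − 134 − 3·(-765) = 2211
P: 1896 − 2211 = -315

-315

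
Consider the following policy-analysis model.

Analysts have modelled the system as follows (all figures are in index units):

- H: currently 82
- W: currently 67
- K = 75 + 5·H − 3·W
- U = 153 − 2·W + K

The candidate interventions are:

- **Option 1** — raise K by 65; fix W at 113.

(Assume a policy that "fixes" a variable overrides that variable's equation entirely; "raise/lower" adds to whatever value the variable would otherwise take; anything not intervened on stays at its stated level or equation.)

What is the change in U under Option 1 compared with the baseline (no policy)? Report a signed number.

Baseline:
  H = 82
  W = 67
  K = 75 + 5·82 − 3·67 = 284
  U = 153 − 2·67 + 284 = 303
Option 1 (K + 65, W := 113):
  H = 82
  W = 113
  K = 75 + 5·82 − 3·113 (+65 from intervention) = 211
  U = 153 − 2·113 + 211 = 138
Change in U: 138 − 303 = -165

-165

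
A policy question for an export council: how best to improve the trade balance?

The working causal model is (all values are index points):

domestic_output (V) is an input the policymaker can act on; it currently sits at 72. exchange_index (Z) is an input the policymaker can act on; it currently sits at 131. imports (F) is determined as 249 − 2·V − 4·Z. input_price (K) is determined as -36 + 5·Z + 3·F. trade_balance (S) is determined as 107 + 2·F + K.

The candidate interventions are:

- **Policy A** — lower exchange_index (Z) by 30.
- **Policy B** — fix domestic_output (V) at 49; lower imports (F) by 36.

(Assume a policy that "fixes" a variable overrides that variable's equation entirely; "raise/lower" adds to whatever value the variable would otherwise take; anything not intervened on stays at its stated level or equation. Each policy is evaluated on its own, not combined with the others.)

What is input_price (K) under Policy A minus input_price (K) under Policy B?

Policy A (Z − 30):
  V = 72
  Z = 131 − 30 = 101
  F = 249 − 2·72 − 4·101 = -299
  K = -36 + 5·101 + 3·(-299) = -428
Policy B (V := 49, F − 36):
  V = 49
  Z = 131
  F = 249 − 2·49 − 4·131 (−36 from intervention) = -409
  K = -36 + 5·131 + 3·(-409) = -608
K: -428 − (-608) = 180

180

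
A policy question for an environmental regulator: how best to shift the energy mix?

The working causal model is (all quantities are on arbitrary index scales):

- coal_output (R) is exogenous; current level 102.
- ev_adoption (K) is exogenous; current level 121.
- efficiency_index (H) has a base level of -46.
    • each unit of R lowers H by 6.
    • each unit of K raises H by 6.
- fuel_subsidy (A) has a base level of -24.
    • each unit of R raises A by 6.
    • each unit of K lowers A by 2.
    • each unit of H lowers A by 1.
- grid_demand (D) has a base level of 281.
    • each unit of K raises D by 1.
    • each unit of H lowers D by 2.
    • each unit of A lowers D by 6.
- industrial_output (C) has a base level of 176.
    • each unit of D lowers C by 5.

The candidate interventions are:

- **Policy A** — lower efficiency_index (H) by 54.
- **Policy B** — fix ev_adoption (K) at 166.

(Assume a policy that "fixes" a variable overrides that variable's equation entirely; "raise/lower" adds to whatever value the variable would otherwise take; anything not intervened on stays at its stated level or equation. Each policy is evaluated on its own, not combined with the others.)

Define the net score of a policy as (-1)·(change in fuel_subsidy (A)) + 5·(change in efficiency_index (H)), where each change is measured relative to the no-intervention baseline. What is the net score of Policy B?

1710

Baseline:
  R = 102
  K = 121
  H = -46 − 6·102 + 6·121 = 68
  A = -24 + 6·102 − 2·121 − 68 = 278
Policy B (K := 166):
  R = 102
  K = 166
  H = -46 − 6·102 + 6·166 = 338
  A = -24 + 6·102 − 2·166 − 338 = -82
ΔA = -82 − 278 = -360; ΔH = 338 − 68 = 270
Score = (-1)·(-360) + 5·270 = 1710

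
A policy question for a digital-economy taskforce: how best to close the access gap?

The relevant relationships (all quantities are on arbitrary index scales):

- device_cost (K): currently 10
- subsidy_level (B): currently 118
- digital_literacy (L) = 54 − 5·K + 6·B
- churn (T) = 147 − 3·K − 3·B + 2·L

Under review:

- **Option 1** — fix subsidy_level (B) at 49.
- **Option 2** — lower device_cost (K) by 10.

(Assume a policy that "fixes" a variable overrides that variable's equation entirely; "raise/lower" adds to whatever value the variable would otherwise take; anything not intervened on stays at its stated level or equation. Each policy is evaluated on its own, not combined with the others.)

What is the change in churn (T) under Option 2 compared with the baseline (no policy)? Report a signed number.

130

Baseline:
  K = 10
  B = 118
  L = 54 − 5·10 + 6·118 = 712
  T = 147 − 3·10 − 3·118 + 2·712 = 1187
Option 2 (K − 10):
  K = 10 − 10 = 0
  B = 118
  L = 54 − 5·0 + 6·118 = 762
  T = 147 − 3·0 − 3·118 + 2·762 = 1317
Change in T: 1317 − 1187 = 130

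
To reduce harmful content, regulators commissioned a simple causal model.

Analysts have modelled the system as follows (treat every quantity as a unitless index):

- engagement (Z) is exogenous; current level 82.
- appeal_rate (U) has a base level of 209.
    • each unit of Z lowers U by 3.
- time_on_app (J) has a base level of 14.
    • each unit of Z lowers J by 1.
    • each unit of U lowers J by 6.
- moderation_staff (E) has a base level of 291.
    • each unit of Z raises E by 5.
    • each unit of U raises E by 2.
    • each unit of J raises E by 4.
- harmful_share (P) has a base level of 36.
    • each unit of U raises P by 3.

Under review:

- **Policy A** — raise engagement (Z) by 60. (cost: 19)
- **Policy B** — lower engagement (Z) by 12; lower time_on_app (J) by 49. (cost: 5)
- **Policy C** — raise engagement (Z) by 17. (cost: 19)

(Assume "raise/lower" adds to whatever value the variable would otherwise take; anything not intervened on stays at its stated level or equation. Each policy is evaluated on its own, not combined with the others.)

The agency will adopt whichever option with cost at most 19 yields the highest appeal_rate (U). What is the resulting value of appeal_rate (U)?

-1

Policy A (Z + 60):
  Z = 82 + 60 = 142
  U = 209 − 3·142 = -217
Policy B (Z − 12, J − 49):
  Z = 82 − 12 = 70
  U = 209 − 3·70 = -1
Policy C (Z + 17):
  Z = 82 + 17 = 99
  U = 209 − 3·99 = -88
Comparing — Policy A: U=-217, Policy B: U=-1, Policy C: U=-88. Highest is -1 (Policy B).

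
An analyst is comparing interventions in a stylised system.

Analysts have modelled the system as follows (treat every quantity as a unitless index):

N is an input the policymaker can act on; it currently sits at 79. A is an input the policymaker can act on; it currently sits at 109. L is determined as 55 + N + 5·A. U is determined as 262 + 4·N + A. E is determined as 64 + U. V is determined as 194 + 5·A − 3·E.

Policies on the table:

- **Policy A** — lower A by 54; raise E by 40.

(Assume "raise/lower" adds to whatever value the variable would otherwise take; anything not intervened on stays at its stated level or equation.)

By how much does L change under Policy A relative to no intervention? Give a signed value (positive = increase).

Baseline:
  N = 79
  A = 109
  L = 55 + 79 + 5·109 = 679
Policy A (A − 54, E + 40):
  N = 79
  A = 109 − 54 = 55
  L = 55 + 79 + 5·55 = 409
Change in L: 409 − 679 = -270

-270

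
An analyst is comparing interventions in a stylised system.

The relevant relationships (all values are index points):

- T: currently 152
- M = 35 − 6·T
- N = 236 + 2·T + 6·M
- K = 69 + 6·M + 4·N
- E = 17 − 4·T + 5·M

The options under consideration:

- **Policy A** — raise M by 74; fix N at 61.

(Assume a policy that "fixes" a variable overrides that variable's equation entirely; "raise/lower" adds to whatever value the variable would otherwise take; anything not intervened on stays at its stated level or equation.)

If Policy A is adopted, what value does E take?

Policy A (M + 74, N := 61):
  T = 152
  M = 35 − 6·152 (+74 from intervention) = -803
  E = 17 − 4·152 + 5·(-803) = -4606

-4606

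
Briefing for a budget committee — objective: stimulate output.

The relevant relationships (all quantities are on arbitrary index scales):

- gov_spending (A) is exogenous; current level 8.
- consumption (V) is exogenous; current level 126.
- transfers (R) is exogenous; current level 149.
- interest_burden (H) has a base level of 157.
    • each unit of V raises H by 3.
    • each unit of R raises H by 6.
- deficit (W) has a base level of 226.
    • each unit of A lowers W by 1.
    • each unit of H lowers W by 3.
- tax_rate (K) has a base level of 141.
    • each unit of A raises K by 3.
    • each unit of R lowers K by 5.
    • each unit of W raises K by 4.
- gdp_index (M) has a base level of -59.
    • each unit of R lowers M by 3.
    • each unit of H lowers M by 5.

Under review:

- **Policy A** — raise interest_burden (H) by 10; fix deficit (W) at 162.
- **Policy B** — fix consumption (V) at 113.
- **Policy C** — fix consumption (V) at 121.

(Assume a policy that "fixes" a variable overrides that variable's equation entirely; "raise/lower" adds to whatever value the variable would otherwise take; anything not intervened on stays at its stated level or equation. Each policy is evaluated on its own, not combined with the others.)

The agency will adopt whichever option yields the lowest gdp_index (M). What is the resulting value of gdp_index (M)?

Policy A (H + 10, W := 162):
  V = 126
  R = 149
  H = 157 + 3·126 + 6·149 (+10 from intervention) = 1439
  M = -59 − 3·149 − 5·1439 = -7701
Policy B (V := 113):
  V = 113
  R = 149
  H = 157 + 3·113 + 6·149 = 1390
  M = -59 − 3·149 − 5·1390 = -7456
Policy C (V := 121):
  V = 121
  R = 149
  H = 157 + 3·121 + 6·149 = 1414
  M = -59 − 3·149 − 5·1414 = -7576
Comparing — Policy A: M=-7701, Policy B: M=-7456, Policy C: M=-7576. Lowest is -7701 (Policy A).

-7701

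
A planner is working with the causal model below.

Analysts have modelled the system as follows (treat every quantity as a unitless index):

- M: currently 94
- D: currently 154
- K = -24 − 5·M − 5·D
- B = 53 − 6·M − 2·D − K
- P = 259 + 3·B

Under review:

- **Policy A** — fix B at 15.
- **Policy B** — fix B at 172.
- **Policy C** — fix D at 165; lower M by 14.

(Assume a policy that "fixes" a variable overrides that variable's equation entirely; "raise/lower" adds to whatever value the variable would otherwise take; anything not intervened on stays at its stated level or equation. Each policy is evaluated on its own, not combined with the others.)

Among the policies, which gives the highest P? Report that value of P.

Policy A (B := 15):
  M = 94
  D = 154
  K = -24 − 5·94 − 5·154 = -1264
  B = 15
  P = 259 + 3·15 = 304
Policy B (B := 172):
  M = 94
  D = 154
  K = -24 − 5·94 − 5·154 = -1264
  B = 172
  P = 259 + 3·172 = 775
Policy C (D := 165, M − 14):
  M = 94 − 14 = 80
  D = 165
  K = -24 − 5·80 − 5·165 = -1249
  B = 53 − 6·80 − 2·165 − (-1249) = 492
  P = 259 + 3·492 = 1735
Comparing — Policy A: P=304, Policy B: P=775, Policy C: P=1735. Highest is 1735 (Policy C).

1735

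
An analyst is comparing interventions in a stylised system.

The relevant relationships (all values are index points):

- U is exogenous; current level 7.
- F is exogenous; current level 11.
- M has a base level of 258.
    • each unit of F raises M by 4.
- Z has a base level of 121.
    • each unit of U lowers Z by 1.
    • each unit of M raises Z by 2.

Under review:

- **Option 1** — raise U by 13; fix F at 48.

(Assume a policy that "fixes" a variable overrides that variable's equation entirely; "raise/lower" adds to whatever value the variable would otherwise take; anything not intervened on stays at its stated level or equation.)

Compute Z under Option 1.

Option 1 (U + 13, F := 48):
  U = 7 + 13 = 20
  F = 48
  M = 258 + 4·48 = 450
  Z = 121 − 20 + 2·450 = 1001

1001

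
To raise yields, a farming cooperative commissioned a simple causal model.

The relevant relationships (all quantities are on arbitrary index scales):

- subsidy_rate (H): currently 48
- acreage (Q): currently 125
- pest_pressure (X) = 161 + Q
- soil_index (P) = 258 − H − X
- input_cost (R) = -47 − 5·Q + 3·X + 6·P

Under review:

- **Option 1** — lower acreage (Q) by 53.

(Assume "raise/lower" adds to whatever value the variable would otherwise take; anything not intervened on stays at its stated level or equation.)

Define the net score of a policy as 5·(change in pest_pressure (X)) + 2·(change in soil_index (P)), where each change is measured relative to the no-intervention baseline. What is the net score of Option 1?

Baseline:
  H = 48
  Q = 125
  X = 161 + 125 = 286
  P = 258 − 48 − 286 = -76
Option 1 (Q − 53):
  H = 48
  Q = 125 − 53 = 72
  X = 161 + 72 = 233
  P = 258 − 48 − 233 = -23
ΔX = 233 − 286 = -53; ΔP = -23 − (-76) = 53
Score = 5·(-53) + 2·53 = -159

-159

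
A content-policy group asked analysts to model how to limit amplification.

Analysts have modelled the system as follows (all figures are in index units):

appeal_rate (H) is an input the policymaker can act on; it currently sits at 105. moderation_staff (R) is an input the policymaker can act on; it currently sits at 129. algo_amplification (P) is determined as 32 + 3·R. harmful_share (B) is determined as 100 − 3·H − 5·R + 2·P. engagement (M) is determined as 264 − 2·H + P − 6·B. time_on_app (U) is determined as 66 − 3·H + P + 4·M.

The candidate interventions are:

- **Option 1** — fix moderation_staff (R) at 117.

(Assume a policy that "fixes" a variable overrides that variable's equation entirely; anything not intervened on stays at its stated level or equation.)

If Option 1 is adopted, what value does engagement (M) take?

641

Option 1 (R := 117):
  H = 105
  R = 117
  P = 32 + 3·117 = 383
  B = 100 − 3·105 − 5·117 + 2·383 = -34
  M = 264 − 2·105 + 383 − 6·(-34) = 641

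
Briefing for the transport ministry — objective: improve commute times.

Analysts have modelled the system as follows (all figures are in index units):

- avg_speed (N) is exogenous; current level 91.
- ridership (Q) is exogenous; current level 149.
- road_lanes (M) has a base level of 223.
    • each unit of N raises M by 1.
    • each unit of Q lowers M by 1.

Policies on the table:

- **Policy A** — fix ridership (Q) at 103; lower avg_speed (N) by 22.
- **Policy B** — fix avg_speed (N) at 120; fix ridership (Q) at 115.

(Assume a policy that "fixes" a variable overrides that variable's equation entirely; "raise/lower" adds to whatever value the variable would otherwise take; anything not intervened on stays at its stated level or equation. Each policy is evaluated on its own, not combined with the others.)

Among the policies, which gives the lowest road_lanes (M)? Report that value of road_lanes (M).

Policy A (Q := 103, N − 22):
  N = 91 − 22 = 69
  Q = 103
  M = 223 + 69 − 103 = 189
Policy B (N := 120, Q := 115):
  N = 120
  Q = 115
  M = 223 + 120 − 115 = 228
Comparing — Policy A: M=189, Policy B: M=228. Lowest is 189 (Policy A).

189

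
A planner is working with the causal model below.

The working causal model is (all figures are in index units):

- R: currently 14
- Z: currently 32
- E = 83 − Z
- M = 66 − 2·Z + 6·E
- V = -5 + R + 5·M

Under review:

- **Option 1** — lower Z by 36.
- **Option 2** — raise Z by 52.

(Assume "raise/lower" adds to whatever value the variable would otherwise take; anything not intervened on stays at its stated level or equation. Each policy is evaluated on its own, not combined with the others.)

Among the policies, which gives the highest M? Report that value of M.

596

Option 1 (Z − 36):
  Z = 32 − 36 = -4
  E = 83 − (-4) = 87
  M = 66 − 2·(-4) + 6·87 = 596
Option 2 (Z + 52):
  Z = 32 + 52 = 84
  E = 83 − 84 = -1
  M = 66 − 2·84 + 6·(-1) = -108
Comparing — Option 1: M=596, Option 2: M=-108. Highest is 596 (Option 1).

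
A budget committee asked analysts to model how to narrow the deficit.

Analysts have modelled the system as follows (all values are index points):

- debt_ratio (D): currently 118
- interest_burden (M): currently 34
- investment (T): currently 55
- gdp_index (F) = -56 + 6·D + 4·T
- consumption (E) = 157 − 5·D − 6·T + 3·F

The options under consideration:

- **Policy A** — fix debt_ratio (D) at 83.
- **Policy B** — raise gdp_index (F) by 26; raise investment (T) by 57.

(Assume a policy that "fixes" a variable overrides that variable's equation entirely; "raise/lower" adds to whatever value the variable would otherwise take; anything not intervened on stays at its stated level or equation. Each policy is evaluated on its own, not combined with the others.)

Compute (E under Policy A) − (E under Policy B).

Policy A (D := 83):
  D = 83
  T = 55
  F = -56 + 6·83 + 4·55 = 662
  E = 157 − 5·83 − 6·55 + 3·662 = 1398
Policy B (F + 26, T + 57):
  D = 118
  T = 55 + 57 = 112
  F = -56 + 6·118 + 4·112 (+26 from intervention) = 1126
  E = 157 − 5·118 − 6·112 + 3·1126 = 2273
E: 1398 − 2273 = -875

-875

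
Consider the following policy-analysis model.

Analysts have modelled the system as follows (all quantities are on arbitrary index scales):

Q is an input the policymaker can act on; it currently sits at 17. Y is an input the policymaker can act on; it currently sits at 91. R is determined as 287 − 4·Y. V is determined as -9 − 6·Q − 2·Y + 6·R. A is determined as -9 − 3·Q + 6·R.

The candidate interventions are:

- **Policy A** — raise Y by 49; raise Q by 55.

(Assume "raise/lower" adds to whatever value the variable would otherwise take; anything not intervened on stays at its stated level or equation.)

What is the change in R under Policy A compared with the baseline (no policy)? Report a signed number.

-196

Baseline:
  Y = 91
  R = 287 − 4·91 = -77
Policy A (Y + 49, Q + 55):
  Y = 91 + 49 = 140
  R = 287 − 4·140 = -273
Change in R: -273 − (-77) = -196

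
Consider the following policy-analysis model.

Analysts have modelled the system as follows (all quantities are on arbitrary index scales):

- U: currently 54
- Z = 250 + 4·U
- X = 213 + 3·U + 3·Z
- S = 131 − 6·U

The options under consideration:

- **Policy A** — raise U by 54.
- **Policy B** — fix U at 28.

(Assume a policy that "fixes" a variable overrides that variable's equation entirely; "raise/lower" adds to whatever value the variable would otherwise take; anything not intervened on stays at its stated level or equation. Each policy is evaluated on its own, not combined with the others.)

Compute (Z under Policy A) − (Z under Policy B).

Policy A (U + 54):
  U = 54 + 54 = 108
  Z = 250 + 4·108 = 682
Policy B (U := 28):
  U = 28
  Z = 250 + 4·28 = 362
Z: 682 − 362 = 320

320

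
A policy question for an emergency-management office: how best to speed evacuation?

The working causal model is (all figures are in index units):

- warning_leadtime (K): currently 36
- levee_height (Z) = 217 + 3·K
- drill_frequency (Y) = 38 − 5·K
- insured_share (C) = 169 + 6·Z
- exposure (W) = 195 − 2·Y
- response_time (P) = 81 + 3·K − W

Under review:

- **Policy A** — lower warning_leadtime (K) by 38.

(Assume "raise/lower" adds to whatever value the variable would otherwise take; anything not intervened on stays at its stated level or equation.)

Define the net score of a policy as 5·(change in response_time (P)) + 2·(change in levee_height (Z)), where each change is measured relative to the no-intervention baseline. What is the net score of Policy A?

Baseline:
  K = 36
  Z = 217 + 3·36 = 325
  Y = 38 − 5·36 = -142
  W = 195 − 2·(-142) = 479
  P = 81 + 3·36 − 479 = -290
Policy A (K − 38):
  K = 36 − 38 = -2
  Z = 217 + 3·(-2) = 211
  Y = 38 − 5·(-2) = 48
  W = 195 − 2·48 = 99
  P = 81 + 3·(-2) − 99 = -24
ΔP = -24 − (-290) = 266; ΔZ = 211 − 325 = -114
Score = 5·266 + 2·(-114) = 1102

1102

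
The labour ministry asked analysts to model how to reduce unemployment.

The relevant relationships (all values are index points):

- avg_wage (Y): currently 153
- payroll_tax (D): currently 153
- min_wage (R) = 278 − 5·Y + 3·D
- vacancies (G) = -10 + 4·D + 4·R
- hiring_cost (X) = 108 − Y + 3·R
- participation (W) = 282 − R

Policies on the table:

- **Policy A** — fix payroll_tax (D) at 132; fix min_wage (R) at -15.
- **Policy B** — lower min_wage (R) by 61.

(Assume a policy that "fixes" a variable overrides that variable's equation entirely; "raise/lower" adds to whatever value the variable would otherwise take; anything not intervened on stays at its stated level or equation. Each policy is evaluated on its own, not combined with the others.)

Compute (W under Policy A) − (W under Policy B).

Policy A (D := 132, R := -15):
  Y = 153
  D = 132
  R = -15
  W = 282 − (-15) = 297
Policy B (R − 61):
  Y = 153
  D = 153
  R = 278 − 5·153 + 3·153 (−61 from intervention) = -89
  W = 282 − (-89) = 371
W: 297 − 371 = -74

-74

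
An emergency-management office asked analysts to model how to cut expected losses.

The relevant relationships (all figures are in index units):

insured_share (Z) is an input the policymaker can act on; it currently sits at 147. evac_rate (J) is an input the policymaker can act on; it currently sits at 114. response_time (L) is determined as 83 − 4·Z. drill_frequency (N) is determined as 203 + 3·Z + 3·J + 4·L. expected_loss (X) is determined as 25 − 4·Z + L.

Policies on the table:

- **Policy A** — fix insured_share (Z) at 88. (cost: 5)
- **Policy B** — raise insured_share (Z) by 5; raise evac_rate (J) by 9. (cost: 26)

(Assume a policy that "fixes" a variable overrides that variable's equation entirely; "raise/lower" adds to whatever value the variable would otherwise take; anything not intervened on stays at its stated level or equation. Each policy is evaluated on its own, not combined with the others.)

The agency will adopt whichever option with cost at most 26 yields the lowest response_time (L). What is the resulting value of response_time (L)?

Policy A (Z := 88):
  Z = 88
  L = 83 − 4·88 = -269
Policy B (Z + 5, J + 9):
  Z = 147 + 5 = 152
  L = 83 − 4·152 = -525
Comparing — Policy A: L=-269, Policy B: L=-525. Lowest is -525 (Policy B).

-525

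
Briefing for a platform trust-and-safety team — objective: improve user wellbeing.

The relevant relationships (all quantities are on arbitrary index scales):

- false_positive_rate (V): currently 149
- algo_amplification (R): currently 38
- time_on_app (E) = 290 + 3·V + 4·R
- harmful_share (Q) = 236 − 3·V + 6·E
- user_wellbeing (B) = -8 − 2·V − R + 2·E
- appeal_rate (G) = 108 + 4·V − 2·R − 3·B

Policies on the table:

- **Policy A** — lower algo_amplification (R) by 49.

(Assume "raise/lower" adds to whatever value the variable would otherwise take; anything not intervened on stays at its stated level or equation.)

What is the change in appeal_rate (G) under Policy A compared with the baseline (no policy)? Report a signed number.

1127

Baseline:
  V = 149
  R = 38
  E = 290 + 3·149 + 4·38 = 889
  B = -8 − 2·149 − 38 + 2·889 = 1434
  G = 108 + 4·149 − 2·38 − 3·1434 = -3674
Policy A (R − 49):
  V = 149
  R = 38 − 49 = -11
  E = 290 + 3·149 + 4·(-11) = 693
  B = -8 − 2·149 − (-11) + 2·693 = 1091
  G = 108 + 4·149 − 2·(-11) − 3·1091 = -2547
Change in G: -2547 − (-3674) = 1127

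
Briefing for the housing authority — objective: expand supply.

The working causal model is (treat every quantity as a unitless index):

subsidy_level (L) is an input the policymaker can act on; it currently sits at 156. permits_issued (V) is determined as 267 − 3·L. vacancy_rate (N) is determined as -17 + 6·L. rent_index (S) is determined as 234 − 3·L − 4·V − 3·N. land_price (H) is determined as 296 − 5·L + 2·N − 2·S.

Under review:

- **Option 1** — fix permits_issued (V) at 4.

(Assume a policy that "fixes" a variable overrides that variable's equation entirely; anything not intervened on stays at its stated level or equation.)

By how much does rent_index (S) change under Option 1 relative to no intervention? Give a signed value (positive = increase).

-820

Baseline:
  L = 156
  V = 267 − 3·156 = -201
  N = -17 + 6·156 = 919
  S = 234 − 3·156 − 4·(-201) − 3·919 = -2187
Option 1 (V := 4):
  L = 156
  V = 4
  N = -17 + 6·156 = 919
  S = 234 − 3·156 − 4·4 − 3·919 = -3007
Change in S: -3007 − (-2187) = -820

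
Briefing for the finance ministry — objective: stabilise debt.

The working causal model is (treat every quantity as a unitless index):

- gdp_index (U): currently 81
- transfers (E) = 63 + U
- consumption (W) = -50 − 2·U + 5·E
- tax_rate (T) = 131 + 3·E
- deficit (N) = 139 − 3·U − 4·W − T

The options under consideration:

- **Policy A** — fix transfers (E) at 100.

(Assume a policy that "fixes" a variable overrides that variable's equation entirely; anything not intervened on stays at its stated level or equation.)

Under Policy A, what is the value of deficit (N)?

-1687

Policy A (E := 100):
  U = 81
  E = 100
  W = -50 − 2·81 + 5·100 = 288
  T = 131 + 3·100 = 431
  N = 139 − 3·81 − 4·288 − 431 = -1687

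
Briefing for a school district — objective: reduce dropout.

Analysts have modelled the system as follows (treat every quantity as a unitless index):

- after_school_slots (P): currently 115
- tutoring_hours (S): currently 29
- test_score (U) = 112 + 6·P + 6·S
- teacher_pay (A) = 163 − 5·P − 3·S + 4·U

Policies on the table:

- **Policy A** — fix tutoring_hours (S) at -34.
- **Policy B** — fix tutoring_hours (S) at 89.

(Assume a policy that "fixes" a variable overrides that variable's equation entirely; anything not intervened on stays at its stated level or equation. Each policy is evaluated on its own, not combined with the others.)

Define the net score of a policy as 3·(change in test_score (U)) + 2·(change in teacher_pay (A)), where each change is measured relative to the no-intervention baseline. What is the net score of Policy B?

3600

Baseline:
  P = 115
  S = 29
  U = 112 + 6·115 + 6·29 = 976
  A = 163 − 5·115 − 3·29 + 4·976 = 3405
Policy B (S := 89):
  P = 115
  S = 89
  U = 112 + 6·115 + 6·89 = 1336
  A = 163 − 5·115 − 3·89 + 4·1336 = 4665
ΔU = 1336 − 976 = 360; ΔA = 4665 − 3405 = 1260
Score = 3·360 + 2·1260 = 3600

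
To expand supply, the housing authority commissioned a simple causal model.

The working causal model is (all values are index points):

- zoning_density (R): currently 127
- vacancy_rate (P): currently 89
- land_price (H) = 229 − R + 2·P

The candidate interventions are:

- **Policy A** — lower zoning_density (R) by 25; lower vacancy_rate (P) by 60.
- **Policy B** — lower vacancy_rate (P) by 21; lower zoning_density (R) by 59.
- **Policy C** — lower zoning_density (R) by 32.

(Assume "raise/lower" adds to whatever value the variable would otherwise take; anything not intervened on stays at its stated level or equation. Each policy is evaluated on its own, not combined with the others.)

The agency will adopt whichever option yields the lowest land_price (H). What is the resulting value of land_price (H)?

185

Policy A (R − 25, P − 60):
  R = 127 − 25 = 102
  P = 89 − 60 = 29
  H = 229 − 102 + 2·29 = 185
Policy B (P − 21, R − 59):
  R = 127 − 59 = 68
  P = 89 − 21 = 68
  H = 229 − 68 + 2·68 = 297
Policy C (R − 32):
  R = 127 − 32 = 95
  P = 89
  H = 229 − 95 + 2·89 = 312
Comparing — Policy A: H=185, Policy B: H=297, Policy C: H=312. Lowest is 185 (Policy A).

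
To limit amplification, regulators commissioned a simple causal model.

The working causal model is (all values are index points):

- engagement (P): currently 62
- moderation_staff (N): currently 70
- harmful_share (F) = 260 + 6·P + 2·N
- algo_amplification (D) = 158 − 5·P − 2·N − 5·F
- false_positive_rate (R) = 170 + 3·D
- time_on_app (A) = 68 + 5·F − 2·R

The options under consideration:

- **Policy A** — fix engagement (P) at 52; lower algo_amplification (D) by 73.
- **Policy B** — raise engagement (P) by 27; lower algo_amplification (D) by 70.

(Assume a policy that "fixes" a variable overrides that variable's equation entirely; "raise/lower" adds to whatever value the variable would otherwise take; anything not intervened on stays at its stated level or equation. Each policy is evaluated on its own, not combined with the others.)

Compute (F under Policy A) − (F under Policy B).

-222

Policy A (P := 52, D − 73):
  P = 52
  N = 70
  F = 260 + 6·52 + 2·70 = 712
Policy B (P + 27, D − 70):
  P = 62 + 27 = 89
  N = 70
  F = 260 + 6·89 + 2·70 = 934
F: 712 − 934 = -222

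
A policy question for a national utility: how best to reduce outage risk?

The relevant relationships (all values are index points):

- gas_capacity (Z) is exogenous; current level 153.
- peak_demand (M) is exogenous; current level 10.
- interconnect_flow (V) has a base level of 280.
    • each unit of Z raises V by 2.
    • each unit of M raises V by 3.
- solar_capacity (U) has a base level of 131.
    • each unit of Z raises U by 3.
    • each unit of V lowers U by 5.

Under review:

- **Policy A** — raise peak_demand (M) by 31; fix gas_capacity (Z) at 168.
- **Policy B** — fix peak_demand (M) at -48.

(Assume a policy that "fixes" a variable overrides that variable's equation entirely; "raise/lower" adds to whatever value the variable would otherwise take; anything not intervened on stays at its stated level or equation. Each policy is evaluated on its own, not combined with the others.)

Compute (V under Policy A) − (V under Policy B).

297

Policy A (M + 31, Z := 168):
  Z = 168
  M = 10 + 31 = 41
  V = 280 + 2·168 + 3·41 = 739
Policy B (M := -48):
  Z = 153
  M = -48
  V = 280 + 2·153 + 3·(-48) = 442
V: 739 − 442 = 297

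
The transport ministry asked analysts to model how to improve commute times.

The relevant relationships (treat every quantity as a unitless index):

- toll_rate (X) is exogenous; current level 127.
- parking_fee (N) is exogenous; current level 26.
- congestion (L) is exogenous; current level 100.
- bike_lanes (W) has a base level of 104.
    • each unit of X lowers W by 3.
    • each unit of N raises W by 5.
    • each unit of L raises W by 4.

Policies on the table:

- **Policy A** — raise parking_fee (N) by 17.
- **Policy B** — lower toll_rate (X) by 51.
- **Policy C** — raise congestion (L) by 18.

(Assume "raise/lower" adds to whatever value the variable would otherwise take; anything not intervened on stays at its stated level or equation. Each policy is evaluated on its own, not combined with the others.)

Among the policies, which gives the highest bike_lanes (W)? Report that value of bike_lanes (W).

406

Policy A (N + 17):
  X = 127
  N = 26 + 17 = 43
  L = 100
  W = 104 − 3·127 + 5·43 + 4·100 = 338
Policy B (X − 51):
  X = 127 − 51 = 76
  N = 26
  L = 100
  W = 104 − 3·76 + 5·26 + 4·100 = 406
Policy C (L + 18):
  X = 127
  N = 26
  L = 100 + 18 = 118
  W = 104 − 3·127 + 5·26 + 4·118 = 325
Comparing — Policy A: W=338, Policy B: W=406, Policy C: W=325. Highest is 406 (Policy B).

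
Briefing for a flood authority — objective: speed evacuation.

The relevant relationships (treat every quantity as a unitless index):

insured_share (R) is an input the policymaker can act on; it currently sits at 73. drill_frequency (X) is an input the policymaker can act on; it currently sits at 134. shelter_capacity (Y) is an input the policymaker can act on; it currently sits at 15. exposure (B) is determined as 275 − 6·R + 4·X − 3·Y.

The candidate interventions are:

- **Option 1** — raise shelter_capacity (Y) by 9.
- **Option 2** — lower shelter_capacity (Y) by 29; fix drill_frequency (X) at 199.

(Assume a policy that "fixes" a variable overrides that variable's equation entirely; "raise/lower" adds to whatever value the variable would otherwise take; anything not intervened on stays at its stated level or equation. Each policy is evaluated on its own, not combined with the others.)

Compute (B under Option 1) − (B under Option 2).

-374

Option 1 (Y + 9):
  R = 73
  X = 134
  Y = 15 + 9 = 24
  B = 275 − 6·73 + 4·134 − 3·24 = 301
Option 2 (Y − 29, X := 199):
  R = 73
  X = 199
  Y = 15 − 29 = -14
  B = 275 − 6·73 + 4·199 − 3·(-14) = 675
B: 301 − 675 = -374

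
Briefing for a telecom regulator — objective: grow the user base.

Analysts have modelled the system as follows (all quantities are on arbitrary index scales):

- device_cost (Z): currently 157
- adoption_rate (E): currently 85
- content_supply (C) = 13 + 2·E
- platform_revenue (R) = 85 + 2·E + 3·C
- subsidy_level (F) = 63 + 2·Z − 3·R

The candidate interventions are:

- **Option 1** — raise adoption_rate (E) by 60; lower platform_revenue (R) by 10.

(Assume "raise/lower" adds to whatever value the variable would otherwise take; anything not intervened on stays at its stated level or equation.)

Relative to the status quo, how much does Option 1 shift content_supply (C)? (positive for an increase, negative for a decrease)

120

Baseline:
  E = 85
  C = 13 + 2·85 = 183
Option 1 (E + 60, R − 10):
  E = 85 + 60 = 145
  C = 13 + 2·145 = 303
Change in C: 303 − 183 = 120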